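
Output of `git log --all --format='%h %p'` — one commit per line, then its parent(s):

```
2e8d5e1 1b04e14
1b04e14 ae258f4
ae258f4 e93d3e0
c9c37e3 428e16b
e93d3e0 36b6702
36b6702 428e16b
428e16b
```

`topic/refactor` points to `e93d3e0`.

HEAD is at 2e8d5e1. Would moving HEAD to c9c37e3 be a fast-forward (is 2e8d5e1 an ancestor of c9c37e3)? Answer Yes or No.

No

A fast-forward from 2e8d5e1 to c9c37e3 is possible iff 2e8d5e1 is an ancestor of c9c37e3.
Ancestors of c9c37e3: {428e16b, c9c37e3}.
2e8d5e1 is not among them, so fast-forward is not possible.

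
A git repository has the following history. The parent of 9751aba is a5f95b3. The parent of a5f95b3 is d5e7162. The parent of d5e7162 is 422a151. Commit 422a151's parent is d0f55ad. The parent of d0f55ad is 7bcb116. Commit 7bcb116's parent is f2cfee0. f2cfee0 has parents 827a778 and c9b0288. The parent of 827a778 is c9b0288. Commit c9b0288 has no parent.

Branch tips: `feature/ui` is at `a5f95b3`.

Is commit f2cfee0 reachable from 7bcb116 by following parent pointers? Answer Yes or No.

Yes

Ancestors of 7bcb116 (commits reachable by following parents): {7bcb116, 827a778, c9b0288, f2cfee0}.
f2cfee0 is in that set, so it is an ancestor of 7bcb116.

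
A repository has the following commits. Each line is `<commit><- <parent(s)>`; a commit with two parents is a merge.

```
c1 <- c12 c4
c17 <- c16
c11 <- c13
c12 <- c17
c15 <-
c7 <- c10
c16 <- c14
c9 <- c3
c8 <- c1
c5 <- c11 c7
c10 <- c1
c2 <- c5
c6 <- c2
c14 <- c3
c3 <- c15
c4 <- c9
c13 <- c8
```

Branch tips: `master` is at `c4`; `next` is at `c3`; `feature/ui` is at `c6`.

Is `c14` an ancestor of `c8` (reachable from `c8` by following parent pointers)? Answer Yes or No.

Yes

Ancestors of c8 (commits reachable by following parents): {c1, c12, c14, c15, c16, c17, c3, c4, c8, c9}.
c14 is in that set, so it is an ancestor of c8.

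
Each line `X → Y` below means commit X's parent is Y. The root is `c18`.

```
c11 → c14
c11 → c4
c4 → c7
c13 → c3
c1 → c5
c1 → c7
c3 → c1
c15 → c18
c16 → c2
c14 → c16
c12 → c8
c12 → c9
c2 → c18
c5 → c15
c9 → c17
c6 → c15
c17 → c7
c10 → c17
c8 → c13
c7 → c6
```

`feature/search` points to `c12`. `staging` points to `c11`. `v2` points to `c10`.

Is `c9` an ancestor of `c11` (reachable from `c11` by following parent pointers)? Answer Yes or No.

Ancestors of c11: {c11, c14, c15, c16, c18, c2, c4, c6, c7}.
c9 is not in that set, so it is not an ancestor of c11.

No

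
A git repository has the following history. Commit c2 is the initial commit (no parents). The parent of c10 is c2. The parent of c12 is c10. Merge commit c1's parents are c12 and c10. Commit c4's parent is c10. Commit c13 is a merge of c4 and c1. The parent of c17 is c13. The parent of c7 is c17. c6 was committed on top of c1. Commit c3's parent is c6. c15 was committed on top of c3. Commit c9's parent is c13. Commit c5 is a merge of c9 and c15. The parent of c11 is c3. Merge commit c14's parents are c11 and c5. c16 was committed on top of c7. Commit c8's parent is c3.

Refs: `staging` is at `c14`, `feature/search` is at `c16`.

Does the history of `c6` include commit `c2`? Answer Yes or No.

Ancestors of c6 (commits reachable by following parents): {c1, c10, c12, c2, c6}.
c2 is in that set, so it is an ancestor of c6.

Yes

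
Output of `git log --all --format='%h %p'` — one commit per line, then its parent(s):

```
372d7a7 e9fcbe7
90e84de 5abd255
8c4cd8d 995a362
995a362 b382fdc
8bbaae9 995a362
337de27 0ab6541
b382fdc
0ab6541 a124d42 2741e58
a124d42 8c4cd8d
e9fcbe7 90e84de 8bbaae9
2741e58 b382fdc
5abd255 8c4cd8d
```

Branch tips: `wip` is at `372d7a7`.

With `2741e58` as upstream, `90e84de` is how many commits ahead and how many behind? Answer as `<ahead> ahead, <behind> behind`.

Reachable from 90e84de: {5abd255, 8c4cd8d, 90e84de, 995a362, b382fdc}.
Reachable from 2741e58: {2741e58, b382fdc}.
Only in 90e84de's history (ahead): {5abd255, 8c4cd8d, 90e84de, 995a362} — 4.
Only in 2741e58's history (behind): {2741e58} — 1.

4 ahead, 1 behind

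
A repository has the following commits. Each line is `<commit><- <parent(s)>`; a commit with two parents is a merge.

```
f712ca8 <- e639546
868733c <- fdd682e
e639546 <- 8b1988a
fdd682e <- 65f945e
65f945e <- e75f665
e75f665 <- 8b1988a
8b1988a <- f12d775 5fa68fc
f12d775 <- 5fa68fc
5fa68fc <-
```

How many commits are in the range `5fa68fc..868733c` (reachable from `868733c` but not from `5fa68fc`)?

Reachable from 868733c: {5fa68fc, 65f945e, 868733c, 8b1988a, e75f665, f12d775, fdd682e}.
Reachable from 5fa68fc: {5fa68fc}.
In 868733c's history but not 5fa68fc's: {65f945e, 868733c, 8b1988a, e75f665, f12d775, fdd682e} — 6 commits.

6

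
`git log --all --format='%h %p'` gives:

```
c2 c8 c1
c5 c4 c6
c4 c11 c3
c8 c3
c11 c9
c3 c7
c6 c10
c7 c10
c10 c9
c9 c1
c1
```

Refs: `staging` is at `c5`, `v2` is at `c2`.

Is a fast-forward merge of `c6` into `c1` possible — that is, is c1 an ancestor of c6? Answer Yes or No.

Yes

A fast-forward from c1 to c6 is possible iff c1 is an ancestor of c6.
Ancestors of c6: {c1, c10, c6, c9}.
c1 is among them, so fast-forward is possible.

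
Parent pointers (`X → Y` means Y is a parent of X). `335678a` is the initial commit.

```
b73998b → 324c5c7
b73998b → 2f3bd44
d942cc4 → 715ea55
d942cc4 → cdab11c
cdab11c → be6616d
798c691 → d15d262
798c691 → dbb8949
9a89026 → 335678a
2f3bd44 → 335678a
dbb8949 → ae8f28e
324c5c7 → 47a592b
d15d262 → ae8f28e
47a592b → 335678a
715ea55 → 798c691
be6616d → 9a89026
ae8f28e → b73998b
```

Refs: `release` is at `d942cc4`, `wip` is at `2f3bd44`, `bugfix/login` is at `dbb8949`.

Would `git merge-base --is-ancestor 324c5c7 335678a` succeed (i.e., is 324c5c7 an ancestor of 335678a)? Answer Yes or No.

No

Ancestors of 335678a: {335678a}.
324c5c7 is not in that set, so it is not an ancestor of 335678a.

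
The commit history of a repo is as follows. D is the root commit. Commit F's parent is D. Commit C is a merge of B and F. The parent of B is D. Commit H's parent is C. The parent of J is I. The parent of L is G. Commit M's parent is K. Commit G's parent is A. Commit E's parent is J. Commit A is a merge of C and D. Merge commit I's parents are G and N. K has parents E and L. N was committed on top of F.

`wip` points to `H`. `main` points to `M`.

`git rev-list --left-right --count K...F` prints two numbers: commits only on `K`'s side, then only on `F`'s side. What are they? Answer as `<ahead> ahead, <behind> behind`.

10 ahead, 0 behind

Reachable from K: {A, B, C, D, E, F, G, I, J, K, L, N}.
Reachable from F: {D, F}.
Only in K's history (ahead): {A, B, C, E, G, I, J, K, L, N} — 10.
Only in F's history (behind): {} — 0.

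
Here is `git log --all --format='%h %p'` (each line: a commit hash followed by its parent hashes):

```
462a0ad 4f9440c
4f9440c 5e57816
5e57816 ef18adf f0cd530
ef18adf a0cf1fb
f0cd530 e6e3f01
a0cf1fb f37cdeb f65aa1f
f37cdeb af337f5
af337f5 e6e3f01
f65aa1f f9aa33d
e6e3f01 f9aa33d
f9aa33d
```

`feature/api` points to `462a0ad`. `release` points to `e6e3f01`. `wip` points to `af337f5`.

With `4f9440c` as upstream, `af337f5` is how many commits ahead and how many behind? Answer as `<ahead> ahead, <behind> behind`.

Reachable from af337f5: {af337f5, e6e3f01, f9aa33d}.
Reachable from 4f9440c: {4f9440c, 5e57816, a0cf1fb, af337f5, e6e3f01, ef18adf, f0cd530, f37cdeb, f65aa1f, f9aa33d}.
Only in af337f5's history (ahead): {} — 0.
Only in 4f9440c's history (behind): {4f9440c, 5e57816, a0cf1fb, ef18adf, f0cd530, f37cdeb, f65aa1f} — 7.

0 ahead, 7 behind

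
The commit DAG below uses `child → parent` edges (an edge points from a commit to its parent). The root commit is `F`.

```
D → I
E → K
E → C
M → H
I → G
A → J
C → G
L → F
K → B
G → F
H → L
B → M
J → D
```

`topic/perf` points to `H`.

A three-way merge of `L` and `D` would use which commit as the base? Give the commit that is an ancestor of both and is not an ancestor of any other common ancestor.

F

Ancestors of L: {F, L}.
Ancestors of D: {D, F, G, I}.
Common ancestors: {F}.
The only common ancestor is F, so it is the merge base.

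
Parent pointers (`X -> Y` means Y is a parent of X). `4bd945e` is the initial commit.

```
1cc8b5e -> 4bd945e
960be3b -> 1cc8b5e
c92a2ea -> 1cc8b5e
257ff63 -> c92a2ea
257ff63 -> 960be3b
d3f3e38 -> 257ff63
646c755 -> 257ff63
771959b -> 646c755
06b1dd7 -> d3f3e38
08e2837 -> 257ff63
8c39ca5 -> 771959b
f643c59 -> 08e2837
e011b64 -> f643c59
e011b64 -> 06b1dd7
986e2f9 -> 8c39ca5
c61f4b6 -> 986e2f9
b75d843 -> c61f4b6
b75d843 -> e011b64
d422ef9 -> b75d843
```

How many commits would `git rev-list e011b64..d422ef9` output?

7

Reachable from d422ef9: {06b1dd7, 08e2837, 1cc8b5e, 257ff63, 4bd945e, 646c755, 771959b, 8c39ca5, 960be3b, 986e2f9, b75d843, c61f4b6, c92a2ea, d3f3e38, d422ef9, e011b64, f643c59}.
Reachable from e011b64: {06b1dd7, 08e2837, 1cc8b5e, 257ff63, 4bd945e, 960be3b, c92a2ea, d3f3e38, e011b64, f643c59}.
In d422ef9's history but not e011b64's: {646c755, 771959b, 8c39ca5, 986e2f9, b75d843, c61f4b6, d422ef9} — 7 commits.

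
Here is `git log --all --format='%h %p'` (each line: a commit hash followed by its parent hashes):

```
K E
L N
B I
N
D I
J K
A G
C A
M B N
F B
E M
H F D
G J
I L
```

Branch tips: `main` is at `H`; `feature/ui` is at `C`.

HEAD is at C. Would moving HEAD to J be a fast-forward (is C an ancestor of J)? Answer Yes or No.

A fast-forward from C to J is possible iff C is an ancestor of J.
Ancestors of J: {B, E, I, J, K, L, M, N}.
C is not among them, so fast-forward is not possible.

No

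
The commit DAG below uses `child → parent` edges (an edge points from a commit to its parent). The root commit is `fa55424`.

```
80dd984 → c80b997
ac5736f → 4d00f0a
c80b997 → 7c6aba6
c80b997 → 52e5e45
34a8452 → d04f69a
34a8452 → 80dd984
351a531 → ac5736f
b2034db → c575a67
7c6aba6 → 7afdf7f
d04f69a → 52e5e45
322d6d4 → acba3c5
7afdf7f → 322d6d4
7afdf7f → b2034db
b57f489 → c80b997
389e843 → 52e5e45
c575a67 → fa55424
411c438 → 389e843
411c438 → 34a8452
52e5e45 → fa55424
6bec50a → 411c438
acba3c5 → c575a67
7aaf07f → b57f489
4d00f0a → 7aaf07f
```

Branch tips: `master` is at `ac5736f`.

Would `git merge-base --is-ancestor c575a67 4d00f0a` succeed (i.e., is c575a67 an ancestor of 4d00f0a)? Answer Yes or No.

Yes

Ancestors of 4d00f0a (commits reachable by following parents): {322d6d4, 4d00f0a, 52e5e45, 7aaf07f, 7afdf7f, 7c6aba6, acba3c5, b2034db, b57f489, c575a67, c80b997, fa55424}.
c575a67 is in that set, so it is an ancestor of 4d00f0a.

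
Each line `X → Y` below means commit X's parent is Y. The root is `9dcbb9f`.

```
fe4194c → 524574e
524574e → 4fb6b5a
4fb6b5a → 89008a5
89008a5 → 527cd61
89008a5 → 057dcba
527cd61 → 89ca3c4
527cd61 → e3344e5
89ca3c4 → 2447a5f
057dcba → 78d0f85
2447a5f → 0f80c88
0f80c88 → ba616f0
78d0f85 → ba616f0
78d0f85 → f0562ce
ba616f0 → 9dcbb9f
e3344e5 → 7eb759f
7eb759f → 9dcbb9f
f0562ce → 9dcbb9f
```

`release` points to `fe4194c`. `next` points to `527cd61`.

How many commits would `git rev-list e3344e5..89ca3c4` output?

4

Reachable from 89ca3c4: {0f80c88, 2447a5f, 89ca3c4, 9dcbb9f, ba616f0}.
Reachable from e3344e5: {7eb759f, 9dcbb9f, e3344e5}.
In 89ca3c4's history but not e3344e5's: {0f80c88, 2447a5f, 89ca3c4, ba616f0} — 4 commits.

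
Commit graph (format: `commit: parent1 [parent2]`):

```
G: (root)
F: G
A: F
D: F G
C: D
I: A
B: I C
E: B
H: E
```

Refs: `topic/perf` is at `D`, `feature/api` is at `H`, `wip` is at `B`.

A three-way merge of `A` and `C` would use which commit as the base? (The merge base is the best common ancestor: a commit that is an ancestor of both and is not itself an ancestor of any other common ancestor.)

Ancestors of A: {A, F, G}.
Ancestors of C: {C, D, F, G}.
Common ancestors: {F, G}.
Among these, F is not an ancestor of any other common ancestor — it is the merge base.

F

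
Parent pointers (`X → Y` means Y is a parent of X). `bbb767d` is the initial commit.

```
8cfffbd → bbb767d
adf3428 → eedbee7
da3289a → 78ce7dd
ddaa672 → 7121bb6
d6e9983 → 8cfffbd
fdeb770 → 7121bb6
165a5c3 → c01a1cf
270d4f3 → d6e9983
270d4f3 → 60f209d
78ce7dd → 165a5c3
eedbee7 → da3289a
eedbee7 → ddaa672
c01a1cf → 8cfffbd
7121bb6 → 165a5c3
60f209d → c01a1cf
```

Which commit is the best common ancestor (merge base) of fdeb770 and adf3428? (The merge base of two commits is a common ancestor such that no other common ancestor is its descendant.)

Ancestors of fdeb770: {165a5c3, 7121bb6, 8cfffbd, bbb767d, c01a1cf, fdeb770}.
Ancestors of adf3428: {165a5c3, 7121bb6, 78ce7dd, 8cfffbd, adf3428, bbb767d, c01a1cf, da3289a, ddaa672, eedbee7}.
Common ancestors: {165a5c3, 7121bb6, 8cfffbd, bbb767d, c01a1cf}.
Among these, 7121bb6 is not an ancestor of any other common ancestor — it is the merge base.

7121bb6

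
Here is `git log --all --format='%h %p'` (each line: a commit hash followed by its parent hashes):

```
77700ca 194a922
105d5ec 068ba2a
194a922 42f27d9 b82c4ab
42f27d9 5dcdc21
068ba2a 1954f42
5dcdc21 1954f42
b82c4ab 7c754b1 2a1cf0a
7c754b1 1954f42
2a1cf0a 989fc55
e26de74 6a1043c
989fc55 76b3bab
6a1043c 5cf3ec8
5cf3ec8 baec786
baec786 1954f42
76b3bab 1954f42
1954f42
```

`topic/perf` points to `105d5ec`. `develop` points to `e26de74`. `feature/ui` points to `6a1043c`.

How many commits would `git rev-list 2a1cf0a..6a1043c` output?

3

Reachable from 6a1043c: {1954f42, 5cf3ec8, 6a1043c, baec786}.
Reachable from 2a1cf0a: {1954f42, 2a1cf0a, 76b3bab, 989fc55}.
In 6a1043c's history but not 2a1cf0a's: {5cf3ec8, 6a1043c, baec786} — 3 commits.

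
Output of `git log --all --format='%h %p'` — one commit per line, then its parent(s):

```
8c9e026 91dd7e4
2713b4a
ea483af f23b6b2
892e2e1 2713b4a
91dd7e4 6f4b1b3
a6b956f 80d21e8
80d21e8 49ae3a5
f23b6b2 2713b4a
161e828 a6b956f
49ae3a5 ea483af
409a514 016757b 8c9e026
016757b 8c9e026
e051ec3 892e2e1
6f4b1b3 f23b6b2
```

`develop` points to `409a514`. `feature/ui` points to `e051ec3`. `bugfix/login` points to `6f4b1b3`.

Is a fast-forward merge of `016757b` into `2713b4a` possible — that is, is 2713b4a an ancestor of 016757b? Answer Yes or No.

Yes

A fast-forward from 2713b4a to 016757b is possible iff 2713b4a is an ancestor of 016757b.
Ancestors of 016757b: {016757b, 2713b4a, 6f4b1b3, 8c9e026, 91dd7e4, f23b6b2}.
2713b4a is among them, so fast-forward is possible.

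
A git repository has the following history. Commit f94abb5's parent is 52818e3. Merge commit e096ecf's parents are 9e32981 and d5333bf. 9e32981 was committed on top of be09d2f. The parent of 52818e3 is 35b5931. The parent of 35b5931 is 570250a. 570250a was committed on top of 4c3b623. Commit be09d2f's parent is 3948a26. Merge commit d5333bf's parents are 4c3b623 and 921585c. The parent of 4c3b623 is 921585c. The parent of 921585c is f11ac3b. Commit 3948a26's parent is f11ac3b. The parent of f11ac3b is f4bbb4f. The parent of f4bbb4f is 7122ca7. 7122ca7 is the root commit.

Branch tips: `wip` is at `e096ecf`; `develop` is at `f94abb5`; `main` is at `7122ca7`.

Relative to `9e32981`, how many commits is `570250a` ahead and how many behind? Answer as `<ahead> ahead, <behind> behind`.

Reachable from 570250a: {4c3b623, 570250a, 7122ca7, 921585c, f11ac3b, f4bbb4f}.
Reachable from 9e32981: {3948a26, 7122ca7, 9e32981, be09d2f, f11ac3b, f4bbb4f}.
Only in 570250a's history (ahead): {4c3b623, 570250a, 921585c} — 3.
Only in 9e32981's history (behind): {3948a26, 9e32981, be09d2f} — 3.

3 ahead, 3 behind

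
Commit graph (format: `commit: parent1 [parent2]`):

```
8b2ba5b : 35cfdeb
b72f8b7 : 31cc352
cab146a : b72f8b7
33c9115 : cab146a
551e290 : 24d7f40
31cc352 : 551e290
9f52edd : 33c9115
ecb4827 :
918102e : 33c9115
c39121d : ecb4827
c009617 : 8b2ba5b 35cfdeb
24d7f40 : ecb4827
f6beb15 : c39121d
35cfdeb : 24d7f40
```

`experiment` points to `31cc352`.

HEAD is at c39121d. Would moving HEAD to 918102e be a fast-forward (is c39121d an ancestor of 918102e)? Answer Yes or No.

No

A fast-forward from c39121d to 918102e is possible iff c39121d is an ancestor of 918102e.
Ancestors of 918102e: {24d7f40, 31cc352, 33c9115, 551e290, 918102e, b72f8b7, cab146a, ecb4827}.
c39121d is not among them, so fast-forward is not possible.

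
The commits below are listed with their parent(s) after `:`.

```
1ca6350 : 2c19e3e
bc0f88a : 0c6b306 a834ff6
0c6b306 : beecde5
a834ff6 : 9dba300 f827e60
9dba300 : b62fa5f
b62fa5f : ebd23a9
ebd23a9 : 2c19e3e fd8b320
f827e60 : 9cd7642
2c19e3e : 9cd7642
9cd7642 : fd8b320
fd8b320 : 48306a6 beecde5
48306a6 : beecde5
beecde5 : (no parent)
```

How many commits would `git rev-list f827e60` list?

Walking parent pointers from f827e60: reachable set = {48306a6, 9cd7642, beecde5, f827e60, fd8b320}.
That is 5 commits.

5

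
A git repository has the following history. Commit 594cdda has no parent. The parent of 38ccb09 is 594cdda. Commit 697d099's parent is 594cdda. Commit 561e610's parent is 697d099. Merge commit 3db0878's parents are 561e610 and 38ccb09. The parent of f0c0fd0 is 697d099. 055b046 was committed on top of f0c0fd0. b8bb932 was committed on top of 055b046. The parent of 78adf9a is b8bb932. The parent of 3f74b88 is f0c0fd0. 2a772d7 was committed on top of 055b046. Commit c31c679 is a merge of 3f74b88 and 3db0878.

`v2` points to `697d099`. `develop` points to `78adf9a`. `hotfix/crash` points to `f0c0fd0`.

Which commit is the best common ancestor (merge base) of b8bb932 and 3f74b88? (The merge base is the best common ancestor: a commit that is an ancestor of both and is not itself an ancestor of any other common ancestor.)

Ancestors of b8bb932: {055b046, 594cdda, 697d099, b8bb932, f0c0fd0}.
Ancestors of 3f74b88: {3f74b88, 594cdda, 697d099, f0c0fd0}.
Common ancestors: {594cdda, 697d099, f0c0fd0}.
Among these, f0c0fd0 is not an ancestor of any other common ancestor — it is the merge base.

f0c0fd0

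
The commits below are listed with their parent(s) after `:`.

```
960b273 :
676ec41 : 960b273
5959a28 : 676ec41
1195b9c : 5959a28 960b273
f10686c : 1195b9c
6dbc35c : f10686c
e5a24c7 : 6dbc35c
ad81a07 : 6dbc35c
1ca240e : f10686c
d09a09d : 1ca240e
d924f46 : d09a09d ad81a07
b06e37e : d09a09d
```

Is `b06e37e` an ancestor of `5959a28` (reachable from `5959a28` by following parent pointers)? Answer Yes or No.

No

Ancestors of 5959a28: {5959a28, 676ec41, 960b273}.
b06e37e is not in that set, so it is not an ancestor of 5959a28.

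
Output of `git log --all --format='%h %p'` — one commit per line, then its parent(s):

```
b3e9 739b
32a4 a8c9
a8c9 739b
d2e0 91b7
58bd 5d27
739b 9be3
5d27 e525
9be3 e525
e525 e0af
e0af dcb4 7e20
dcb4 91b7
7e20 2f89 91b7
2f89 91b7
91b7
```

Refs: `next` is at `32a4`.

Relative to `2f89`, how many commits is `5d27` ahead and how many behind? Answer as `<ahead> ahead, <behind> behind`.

5 ahead, 0 behind

Reachable from 5d27: {2f89, 5d27, 7e20, 91b7, dcb4, e0af, e525}.
Reachable from 2f89: {2f89, 91b7}.
Only in 5d27's history (ahead): {5d27, 7e20, dcb4, e0af, e525} — 5.
Only in 2f89's history (behind): {} — 0.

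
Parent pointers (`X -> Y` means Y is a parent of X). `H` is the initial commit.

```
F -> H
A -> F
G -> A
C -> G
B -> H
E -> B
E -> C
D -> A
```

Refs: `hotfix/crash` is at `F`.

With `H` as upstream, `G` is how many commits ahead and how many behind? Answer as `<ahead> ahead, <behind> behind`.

3 ahead, 0 behind

Reachable from G: {A, F, G, H}.
Reachable from H: {H}.
Only in G's history (ahead): {A, F, G} — 3.
Only in H's history (behind): {} — 0.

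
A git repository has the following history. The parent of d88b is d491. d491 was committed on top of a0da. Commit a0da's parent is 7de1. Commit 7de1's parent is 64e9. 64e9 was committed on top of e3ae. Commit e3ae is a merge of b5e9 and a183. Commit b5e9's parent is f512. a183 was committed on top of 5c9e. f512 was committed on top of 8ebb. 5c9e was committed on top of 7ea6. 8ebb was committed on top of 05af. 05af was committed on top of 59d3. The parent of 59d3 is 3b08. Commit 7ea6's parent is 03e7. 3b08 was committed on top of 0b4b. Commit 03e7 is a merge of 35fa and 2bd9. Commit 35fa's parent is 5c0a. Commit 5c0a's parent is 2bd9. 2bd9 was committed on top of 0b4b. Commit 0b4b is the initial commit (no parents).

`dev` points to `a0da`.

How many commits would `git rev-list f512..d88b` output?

Reachable from d88b: {03e7, 05af, 0b4b, 2bd9, 35fa, 3b08, 59d3, 5c0a, 5c9e, 64e9, 7de1, 7ea6, 8ebb, a0da, a183, b5e9, d491, d88b, e3ae, f512}.
Reachable from f512: {05af, 0b4b, 3b08, 59d3, 8ebb, f512}.
In d88b's history but not f512's: {03e7, 2bd9, 35fa, 5c0a, 5c9e, 64e9, 7de1, 7ea6, a0da, a183, b5e9, d491, d88b, e3ae} — 14 commits.

14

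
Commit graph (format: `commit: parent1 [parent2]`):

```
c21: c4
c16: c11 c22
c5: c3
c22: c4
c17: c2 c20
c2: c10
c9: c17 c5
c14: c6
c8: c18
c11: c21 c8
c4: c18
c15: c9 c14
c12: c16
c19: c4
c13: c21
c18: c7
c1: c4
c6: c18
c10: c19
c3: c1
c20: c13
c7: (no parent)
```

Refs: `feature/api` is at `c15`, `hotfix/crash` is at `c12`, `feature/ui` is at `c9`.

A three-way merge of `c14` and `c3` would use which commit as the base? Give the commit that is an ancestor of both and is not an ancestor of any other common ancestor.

c18

Ancestors of c14: {c14, c18, c6, c7}.
Ancestors of c3: {c1, c18, c3, c4, c7}.
Common ancestors: {c18, c7}.
Among these, c18 is not an ancestor of any other common ancestor — it is the merge base.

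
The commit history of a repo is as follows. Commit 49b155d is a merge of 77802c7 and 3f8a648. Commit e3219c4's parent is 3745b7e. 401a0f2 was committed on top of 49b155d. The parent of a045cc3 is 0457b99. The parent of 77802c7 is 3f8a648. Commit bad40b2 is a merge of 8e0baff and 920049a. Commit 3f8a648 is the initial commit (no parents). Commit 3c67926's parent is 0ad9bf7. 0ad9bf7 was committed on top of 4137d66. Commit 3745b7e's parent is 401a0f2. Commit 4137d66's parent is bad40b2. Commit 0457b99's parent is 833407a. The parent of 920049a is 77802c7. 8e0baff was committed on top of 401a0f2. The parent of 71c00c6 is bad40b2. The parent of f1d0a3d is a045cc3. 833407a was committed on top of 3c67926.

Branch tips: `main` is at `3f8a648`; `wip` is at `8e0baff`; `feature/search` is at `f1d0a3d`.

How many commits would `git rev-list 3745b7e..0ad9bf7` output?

Reachable from 0ad9bf7: {0ad9bf7, 3f8a648, 401a0f2, 4137d66, 49b155d, 77802c7, 8e0baff, 920049a, bad40b2}.
Reachable from 3745b7e: {3745b7e, 3f8a648, 401a0f2, 49b155d, 77802c7}.
In 0ad9bf7's history but not 3745b7e's: {0ad9bf7, 4137d66, 8e0baff, 920049a, bad40b2} — 5 commits.

5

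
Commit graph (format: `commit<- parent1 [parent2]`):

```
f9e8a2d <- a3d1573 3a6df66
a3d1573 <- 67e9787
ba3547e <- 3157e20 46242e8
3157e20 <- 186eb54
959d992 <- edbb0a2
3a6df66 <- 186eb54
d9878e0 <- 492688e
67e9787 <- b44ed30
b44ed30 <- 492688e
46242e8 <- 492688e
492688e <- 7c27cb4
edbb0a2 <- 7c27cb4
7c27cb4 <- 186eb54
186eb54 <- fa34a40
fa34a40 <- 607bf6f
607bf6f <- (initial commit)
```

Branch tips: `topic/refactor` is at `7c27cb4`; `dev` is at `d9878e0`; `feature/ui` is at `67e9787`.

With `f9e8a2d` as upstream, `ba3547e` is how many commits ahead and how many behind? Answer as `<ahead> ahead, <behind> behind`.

Reachable from ba3547e: {186eb54, 3157e20, 46242e8, 492688e, 607bf6f, 7c27cb4, ba3547e, fa34a40}.
Reachable from f9e8a2d: {186eb54, 3a6df66, 492688e, 607bf6f, 67e9787, 7c27cb4, a3d1573, b44ed30, f9e8a2d, fa34a40}.
Only in ba3547e's history (ahead): {3157e20, 46242e8, ba3547e} — 3.
Only in f9e8a2d's history (behind): {3a6df66, 67e9787, a3d1573, b44ed30, f9e8a2d} — 5.

3 ahead, 5 behind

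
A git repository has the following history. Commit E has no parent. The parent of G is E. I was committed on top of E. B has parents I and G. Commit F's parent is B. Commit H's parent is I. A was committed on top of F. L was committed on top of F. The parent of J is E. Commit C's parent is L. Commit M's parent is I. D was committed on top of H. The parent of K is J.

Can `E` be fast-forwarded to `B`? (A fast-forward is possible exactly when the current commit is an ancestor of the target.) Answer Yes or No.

Yes

A fast-forward from E to B is possible iff E is an ancestor of B.
Ancestors of B: {B, E, G, I}.
E is among them, so fast-forward is possible.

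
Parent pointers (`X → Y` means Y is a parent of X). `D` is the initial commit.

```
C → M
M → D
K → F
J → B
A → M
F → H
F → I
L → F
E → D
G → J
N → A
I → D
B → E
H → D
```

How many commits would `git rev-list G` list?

5

Walking parent pointers from G: reachable set = {B, D, E, G, J}.
That is 5 commits.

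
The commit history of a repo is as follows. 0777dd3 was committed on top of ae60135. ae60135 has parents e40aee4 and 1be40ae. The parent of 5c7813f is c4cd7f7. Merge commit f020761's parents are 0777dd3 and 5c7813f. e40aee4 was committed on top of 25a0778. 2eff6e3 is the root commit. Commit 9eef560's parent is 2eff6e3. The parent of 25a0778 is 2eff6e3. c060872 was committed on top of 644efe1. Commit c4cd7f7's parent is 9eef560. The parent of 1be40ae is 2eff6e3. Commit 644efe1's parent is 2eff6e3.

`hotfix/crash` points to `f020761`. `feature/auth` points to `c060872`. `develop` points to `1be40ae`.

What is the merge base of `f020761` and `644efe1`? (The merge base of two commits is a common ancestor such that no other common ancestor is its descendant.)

2eff6e3

Ancestors of f020761: {0777dd3, 1be40ae, 25a0778, 2eff6e3, 5c7813f, 9eef560, ae60135, c4cd7f7, e40aee4, f020761}.
Ancestors of 644efe1: {2eff6e3, 644efe1}.
Common ancestors: {2eff6e3}.
The only common ancestor is 2eff6e3, so it is the merge base.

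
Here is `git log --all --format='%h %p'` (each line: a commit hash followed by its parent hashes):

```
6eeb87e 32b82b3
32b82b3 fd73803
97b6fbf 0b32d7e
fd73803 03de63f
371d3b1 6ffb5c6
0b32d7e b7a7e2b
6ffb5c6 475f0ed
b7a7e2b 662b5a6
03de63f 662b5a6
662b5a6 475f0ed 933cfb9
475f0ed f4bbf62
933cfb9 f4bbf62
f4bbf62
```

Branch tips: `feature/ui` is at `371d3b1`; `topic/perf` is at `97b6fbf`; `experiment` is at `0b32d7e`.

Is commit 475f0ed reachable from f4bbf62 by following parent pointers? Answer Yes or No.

No

Ancestors of f4bbf62: {f4bbf62}.
475f0ed is not in that set, so it is not an ancestor of f4bbf62.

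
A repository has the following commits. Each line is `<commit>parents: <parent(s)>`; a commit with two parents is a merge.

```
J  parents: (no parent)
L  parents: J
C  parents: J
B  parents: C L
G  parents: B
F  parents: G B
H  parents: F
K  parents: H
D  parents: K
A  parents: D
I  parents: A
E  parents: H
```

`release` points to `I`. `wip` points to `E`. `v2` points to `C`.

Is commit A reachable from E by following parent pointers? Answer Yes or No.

Ancestors of E: {B, C, E, F, G, H, J, L}.
A is not in that set, so it is not an ancestor of E.

No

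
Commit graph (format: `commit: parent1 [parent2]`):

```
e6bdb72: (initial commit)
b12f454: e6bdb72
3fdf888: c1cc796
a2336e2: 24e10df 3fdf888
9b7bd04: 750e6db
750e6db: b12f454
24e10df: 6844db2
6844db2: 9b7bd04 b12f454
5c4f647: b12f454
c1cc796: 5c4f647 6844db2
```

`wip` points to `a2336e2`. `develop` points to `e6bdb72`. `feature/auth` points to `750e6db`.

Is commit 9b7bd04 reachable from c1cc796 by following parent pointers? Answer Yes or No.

Ancestors of c1cc796 (commits reachable by following parents): {5c4f647, 6844db2, 750e6db, 9b7bd04, b12f454, c1cc796, e6bdb72}.
9b7bd04 is in that set, so it is an ancestor of c1cc796.

Yes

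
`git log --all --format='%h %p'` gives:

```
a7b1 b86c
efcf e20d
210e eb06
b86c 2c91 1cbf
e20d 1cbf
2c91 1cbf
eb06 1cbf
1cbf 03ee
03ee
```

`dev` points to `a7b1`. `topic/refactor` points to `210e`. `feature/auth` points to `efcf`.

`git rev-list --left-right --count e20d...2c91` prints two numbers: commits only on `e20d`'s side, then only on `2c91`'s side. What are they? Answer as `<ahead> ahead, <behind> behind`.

Reachable from e20d: {03ee, 1cbf, e20d}.
Reachable from 2c91: {03ee, 1cbf, 2c91}.
Only in e20d's history (ahead): {e20d} — 1.
Only in 2c91's history (behind): {2c91} — 1.

1 ahead, 1 behind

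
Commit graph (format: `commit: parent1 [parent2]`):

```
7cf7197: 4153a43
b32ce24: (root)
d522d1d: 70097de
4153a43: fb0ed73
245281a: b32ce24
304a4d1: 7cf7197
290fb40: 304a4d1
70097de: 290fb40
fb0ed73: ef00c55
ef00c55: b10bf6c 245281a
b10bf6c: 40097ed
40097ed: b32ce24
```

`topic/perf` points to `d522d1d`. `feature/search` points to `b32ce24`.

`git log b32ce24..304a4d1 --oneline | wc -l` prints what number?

8

Reachable from 304a4d1: {245281a, 304a4d1, 40097ed, 4153a43, 7cf7197, b10bf6c, b32ce24, ef00c55, fb0ed73}.
Reachable from b32ce24: {b32ce24}.
In 304a4d1's history but not b32ce24's: {245281a, 304a4d1, 40097ed, 4153a43, 7cf7197, b10bf6c, ef00c55, fb0ed73} — 8 commits.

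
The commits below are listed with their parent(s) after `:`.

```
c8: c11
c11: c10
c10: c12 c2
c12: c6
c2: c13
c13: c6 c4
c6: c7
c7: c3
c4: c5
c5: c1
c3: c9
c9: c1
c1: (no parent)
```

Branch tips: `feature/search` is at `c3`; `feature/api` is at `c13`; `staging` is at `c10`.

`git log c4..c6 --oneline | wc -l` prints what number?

4

Reachable from c6: {c1, c3, c6, c7, c9}.
Reachable from c4: {c1, c4, c5}.
In c6's history but not c4's: {c3, c6, c7, c9} — 4 commits.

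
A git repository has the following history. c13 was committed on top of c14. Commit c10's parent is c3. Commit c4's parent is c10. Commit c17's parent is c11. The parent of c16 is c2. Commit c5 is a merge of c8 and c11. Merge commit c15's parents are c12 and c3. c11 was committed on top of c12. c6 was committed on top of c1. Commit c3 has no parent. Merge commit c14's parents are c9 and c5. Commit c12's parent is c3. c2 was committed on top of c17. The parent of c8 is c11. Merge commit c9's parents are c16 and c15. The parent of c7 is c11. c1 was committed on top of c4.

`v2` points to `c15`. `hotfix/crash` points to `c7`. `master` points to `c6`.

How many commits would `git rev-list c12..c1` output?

3

Reachable from c1: {c1, c10, c3, c4}.
Reachable from c12: {c12, c3}.
In c1's history but not c12's: {c1, c10, c4} — 3 commits.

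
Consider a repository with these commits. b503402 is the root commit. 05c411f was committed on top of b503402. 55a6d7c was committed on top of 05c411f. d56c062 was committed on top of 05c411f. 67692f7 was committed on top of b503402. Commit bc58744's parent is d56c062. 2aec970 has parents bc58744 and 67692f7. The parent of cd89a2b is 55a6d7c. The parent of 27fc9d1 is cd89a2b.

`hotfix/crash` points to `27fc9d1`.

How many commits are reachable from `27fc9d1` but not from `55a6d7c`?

Reachable from 27fc9d1: {05c411f, 27fc9d1, 55a6d7c, b503402, cd89a2b}.
Reachable from 55a6d7c: {05c411f, 55a6d7c, b503402}.
In 27fc9d1's history but not 55a6d7c's: {27fc9d1, cd89a2b} — 2 commits.

2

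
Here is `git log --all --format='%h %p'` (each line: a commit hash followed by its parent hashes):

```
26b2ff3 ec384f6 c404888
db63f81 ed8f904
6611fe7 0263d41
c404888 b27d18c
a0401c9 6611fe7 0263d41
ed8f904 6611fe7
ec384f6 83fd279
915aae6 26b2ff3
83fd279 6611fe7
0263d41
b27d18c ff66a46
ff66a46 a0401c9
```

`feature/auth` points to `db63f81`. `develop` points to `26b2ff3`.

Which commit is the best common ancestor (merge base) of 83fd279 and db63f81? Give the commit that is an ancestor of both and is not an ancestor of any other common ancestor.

6611fe7

Ancestors of 83fd279: {0263d41, 6611fe7, 83fd279}.
Ancestors of db63f81: {0263d41, 6611fe7, db63f81, ed8f904}.
Common ancestors: {0263d41, 6611fe7}.
Among these, 6611fe7 is not an ancestor of any other common ancestor — it is the merge base.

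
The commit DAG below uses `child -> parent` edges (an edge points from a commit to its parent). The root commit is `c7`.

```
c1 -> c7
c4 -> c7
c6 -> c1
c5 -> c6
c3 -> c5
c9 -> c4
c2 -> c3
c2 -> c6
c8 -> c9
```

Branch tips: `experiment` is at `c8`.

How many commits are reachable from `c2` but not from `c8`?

Reachable from c2: {c1, c2, c3, c5, c6, c7}.
Reachable from c8: {c4, c7, c8, c9}.
In c2's history but not c8's: {c1, c2, c3, c5, c6} — 5 commits.

5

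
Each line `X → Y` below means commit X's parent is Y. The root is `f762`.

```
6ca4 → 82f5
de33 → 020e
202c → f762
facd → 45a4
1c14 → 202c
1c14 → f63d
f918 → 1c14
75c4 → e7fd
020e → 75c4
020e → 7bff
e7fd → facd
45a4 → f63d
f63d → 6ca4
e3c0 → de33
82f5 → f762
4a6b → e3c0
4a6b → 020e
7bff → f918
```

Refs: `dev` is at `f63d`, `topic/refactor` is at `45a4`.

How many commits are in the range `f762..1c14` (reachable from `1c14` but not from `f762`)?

5

Reachable from 1c14: {1c14, 202c, 6ca4, 82f5, f63d, f762}.
Reachable from f762: {f762}.
In 1c14's history but not f762's: {1c14, 202c, 6ca4, 82f5, f63d} — 5 commits.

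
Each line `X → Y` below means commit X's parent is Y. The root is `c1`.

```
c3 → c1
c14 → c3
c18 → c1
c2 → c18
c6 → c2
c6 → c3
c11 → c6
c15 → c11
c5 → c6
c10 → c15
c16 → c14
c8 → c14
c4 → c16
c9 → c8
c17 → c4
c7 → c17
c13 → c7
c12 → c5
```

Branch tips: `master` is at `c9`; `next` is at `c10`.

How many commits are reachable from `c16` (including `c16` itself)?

4

Walking parent pointers from c16: reachable set = {c1, c14, c16, c3}.
That is 4 commits.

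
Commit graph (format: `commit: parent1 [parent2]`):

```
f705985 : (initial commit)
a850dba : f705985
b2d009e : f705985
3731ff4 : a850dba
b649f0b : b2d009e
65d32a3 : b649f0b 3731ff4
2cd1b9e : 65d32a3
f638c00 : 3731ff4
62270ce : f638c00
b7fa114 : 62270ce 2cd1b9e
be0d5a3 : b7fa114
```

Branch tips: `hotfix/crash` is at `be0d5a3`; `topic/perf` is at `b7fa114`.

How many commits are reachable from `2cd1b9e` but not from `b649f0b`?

4

Reachable from 2cd1b9e: {2cd1b9e, 3731ff4, 65d32a3, a850dba, b2d009e, b649f0b, f705985}.
Reachable from b649f0b: {b2d009e, b649f0b, f705985}.
In 2cd1b9e's history but not b649f0b's: {2cd1b9e, 3731ff4, 65d32a3, a850dba} — 4 commits.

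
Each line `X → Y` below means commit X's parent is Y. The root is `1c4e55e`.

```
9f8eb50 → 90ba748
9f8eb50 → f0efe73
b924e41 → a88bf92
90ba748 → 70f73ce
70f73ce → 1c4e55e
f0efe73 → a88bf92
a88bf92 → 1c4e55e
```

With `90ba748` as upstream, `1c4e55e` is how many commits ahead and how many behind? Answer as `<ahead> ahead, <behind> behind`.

Reachable from 1c4e55e: {1c4e55e}.
Reachable from 90ba748: {1c4e55e, 70f73ce, 90ba748}.
Only in 1c4e55e's history (ahead): {} — 0.
Only in 90ba748's history (behind): {70f73ce, 90ba748} — 2.

0 ahead, 2 behind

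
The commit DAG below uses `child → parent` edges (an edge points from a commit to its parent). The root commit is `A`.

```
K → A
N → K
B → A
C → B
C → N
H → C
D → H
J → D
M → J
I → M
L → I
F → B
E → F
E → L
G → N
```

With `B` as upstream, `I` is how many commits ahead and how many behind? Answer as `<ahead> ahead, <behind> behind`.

Reachable from I: {A, B, C, D, H, I, J, K, M, N}.
Reachable from B: {A, B}.
Only in I's history (ahead): {C, D, H, I, J, K, M, N} — 8.
Only in B's history (behind): {} — 0.

8 ahead, 0 behind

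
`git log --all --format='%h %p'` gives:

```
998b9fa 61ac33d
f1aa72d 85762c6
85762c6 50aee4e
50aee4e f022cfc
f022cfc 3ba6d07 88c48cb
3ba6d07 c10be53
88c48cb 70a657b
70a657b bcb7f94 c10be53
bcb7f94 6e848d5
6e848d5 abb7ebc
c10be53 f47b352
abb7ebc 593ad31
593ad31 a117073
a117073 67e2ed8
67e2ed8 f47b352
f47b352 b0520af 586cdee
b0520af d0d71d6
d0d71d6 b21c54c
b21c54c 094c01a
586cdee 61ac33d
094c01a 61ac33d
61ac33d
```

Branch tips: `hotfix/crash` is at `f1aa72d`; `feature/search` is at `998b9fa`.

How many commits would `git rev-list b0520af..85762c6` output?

Reachable from 85762c6: {094c01a, 3ba6d07, 50aee4e, 586cdee, 593ad31, 61ac33d, 67e2ed8, 6e848d5, 70a657b, 85762c6, 88c48cb, a117073, abb7ebc, b0520af, b21c54c, bcb7f94, c10be53, d0d71d6, f022cfc, f47b352}.
Reachable from b0520af: {094c01a, 61ac33d, b0520af, b21c54c, d0d71d6}.
In 85762c6's history but not b0520af's: {3ba6d07, 50aee4e, 586cdee, 593ad31, 67e2ed8, 6e848d5, 70a657b, 85762c6, 88c48cb, a117073, abb7ebc, bcb7f94, c10be53, f022cfc, f47b352} — 15 commits.

15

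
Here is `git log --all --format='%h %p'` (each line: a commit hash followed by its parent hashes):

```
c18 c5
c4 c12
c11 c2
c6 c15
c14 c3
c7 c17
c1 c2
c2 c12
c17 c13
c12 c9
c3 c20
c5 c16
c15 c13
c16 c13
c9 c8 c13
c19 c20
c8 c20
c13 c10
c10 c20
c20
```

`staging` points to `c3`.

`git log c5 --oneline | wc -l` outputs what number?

Walking parent pointers from c5: reachable set = {c10, c13, c16, c20, c5}.
That is 5 commits.

5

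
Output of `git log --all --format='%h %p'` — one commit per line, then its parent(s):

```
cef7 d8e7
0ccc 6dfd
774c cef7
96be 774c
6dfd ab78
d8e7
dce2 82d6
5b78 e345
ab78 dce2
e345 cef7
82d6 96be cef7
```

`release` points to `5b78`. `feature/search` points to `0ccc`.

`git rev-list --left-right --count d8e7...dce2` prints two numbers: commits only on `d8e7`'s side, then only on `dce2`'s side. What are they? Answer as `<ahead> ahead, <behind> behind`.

0 ahead, 5 behind

Reachable from d8e7: {d8e7}.
Reachable from dce2: {774c, 82d6, 96be, cef7, d8e7, dce2}.
Only in d8e7's history (ahead): {} — 0.
Only in dce2's history (behind): {774c, 82d6, 96be, cef7, dce2} — 5.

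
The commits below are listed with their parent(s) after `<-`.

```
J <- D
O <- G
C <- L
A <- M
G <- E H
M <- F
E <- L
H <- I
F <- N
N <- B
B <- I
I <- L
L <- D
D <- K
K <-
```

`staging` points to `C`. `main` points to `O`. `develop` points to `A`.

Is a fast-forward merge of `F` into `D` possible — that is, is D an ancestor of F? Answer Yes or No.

Yes

A fast-forward from D to F is possible iff D is an ancestor of F.
Ancestors of F: {B, D, F, I, K, L, N}.
D is among them, so fast-forward is possible.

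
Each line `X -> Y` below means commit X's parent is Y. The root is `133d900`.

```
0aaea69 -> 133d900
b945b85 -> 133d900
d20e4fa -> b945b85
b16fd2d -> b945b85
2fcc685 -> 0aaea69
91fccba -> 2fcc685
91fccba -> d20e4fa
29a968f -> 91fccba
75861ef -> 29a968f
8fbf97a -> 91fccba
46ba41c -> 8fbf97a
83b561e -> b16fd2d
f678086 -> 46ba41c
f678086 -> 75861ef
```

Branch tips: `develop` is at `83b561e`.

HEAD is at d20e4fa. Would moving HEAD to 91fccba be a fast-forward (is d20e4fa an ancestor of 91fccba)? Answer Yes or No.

Yes

A fast-forward from d20e4fa to 91fccba is possible iff d20e4fa is an ancestor of 91fccba.
Ancestors of 91fccba: {0aaea69, 133d900, 2fcc685, 91fccba, b945b85, d20e4fa}.
d20e4fa is among them, so fast-forward is possible.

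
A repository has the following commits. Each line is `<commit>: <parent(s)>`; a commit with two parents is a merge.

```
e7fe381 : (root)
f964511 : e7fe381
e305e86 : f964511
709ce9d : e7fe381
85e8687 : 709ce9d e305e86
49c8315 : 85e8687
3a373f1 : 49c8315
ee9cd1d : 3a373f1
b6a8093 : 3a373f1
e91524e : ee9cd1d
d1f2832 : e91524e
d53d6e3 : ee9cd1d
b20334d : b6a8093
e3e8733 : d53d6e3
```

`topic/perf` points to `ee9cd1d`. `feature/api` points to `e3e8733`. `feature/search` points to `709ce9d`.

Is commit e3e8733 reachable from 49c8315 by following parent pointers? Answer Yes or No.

No

Ancestors of 49c8315: {49c8315, 709ce9d, 85e8687, e305e86, e7fe381, f964511}.
e3e8733 is not in that set, so it is not an ancestor of 49c8315.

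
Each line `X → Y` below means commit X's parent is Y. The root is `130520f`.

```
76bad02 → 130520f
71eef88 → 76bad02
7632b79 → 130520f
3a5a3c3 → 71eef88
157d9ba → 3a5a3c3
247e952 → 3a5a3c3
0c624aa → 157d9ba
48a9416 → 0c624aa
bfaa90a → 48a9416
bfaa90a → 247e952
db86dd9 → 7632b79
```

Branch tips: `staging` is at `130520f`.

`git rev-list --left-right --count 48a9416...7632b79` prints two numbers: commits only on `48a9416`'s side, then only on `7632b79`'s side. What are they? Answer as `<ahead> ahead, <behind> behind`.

6 ahead, 1 behind

Reachable from 48a9416: {0c624aa, 130520f, 157d9ba, 3a5a3c3, 48a9416, 71eef88, 76bad02}.
Reachable from 7632b79: {130520f, 7632b79}.
Only in 48a9416's history (ahead): {0c624aa, 157d9ba, 3a5a3c3, 48a9416, 71eef88, 76bad02} — 6.
Only in 7632b79's history (behind): {7632b79} — 1.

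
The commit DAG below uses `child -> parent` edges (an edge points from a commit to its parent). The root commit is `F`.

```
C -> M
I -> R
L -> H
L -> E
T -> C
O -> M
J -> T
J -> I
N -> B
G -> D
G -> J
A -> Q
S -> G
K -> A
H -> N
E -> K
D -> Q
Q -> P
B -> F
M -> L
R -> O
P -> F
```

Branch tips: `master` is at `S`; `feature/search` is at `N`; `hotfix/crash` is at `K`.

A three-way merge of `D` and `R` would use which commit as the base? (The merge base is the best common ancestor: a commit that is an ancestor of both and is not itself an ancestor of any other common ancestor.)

Ancestors of D: {D, F, P, Q}.
Ancestors of R: {A, B, E, F, H, K, L, M, N, O, P, Q, R}.
Common ancestors: {F, P, Q}.
Among these, Q is not an ancestor of any other common ancestor — it is the merge base.

Q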